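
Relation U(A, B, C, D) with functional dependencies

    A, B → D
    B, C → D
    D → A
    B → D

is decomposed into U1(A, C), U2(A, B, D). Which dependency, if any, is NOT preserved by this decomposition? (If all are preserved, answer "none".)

none

A, B → D lies within U2.
B, C → D: restricted closure across fragments reaches D.
D → A lies within U2.
B → D lies within U2.
Every dependency is enforceable on the fragments, so the decomposition is dependency-preserving.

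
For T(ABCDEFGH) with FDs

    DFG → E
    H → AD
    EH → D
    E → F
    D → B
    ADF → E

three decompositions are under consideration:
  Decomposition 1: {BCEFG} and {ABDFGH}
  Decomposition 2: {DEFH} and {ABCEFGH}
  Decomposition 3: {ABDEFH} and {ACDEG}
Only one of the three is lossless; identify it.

Decomposition 2

Decomposition 1: common = {BFG}, closure = {BFG} → lossy.
Decomposition 2: common = {EFH}, closure = {ABDEFH} → lossless.
Decomposition 3: common = {ADE}, closure = {ABDEF} → lossy.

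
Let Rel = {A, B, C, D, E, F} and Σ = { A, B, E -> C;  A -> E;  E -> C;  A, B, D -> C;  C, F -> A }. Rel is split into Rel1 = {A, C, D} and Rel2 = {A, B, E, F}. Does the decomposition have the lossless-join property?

No

Common attributes: Rel1 ∩ Rel2 = {A}.
Closure of {A}: A → E applies, adding E; E → C applies, adding C. So (A)⁺ = {A, C, E}.
The closure contains neither all of Rel1 = {A, C, D} nor all of Rel2 = {A, B, E, F}, so the common attributes are not a superkey of either fragment. The join is lossy.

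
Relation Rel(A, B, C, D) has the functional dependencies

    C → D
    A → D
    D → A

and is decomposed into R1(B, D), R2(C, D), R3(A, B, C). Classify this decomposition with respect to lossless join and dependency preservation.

lossless but not dependency-preserving

Lossless test (chase): Rows 2 and 3 agree on C; apply C→D and equate their D entries. Rows 1 and 2 agree on D; apply D→A and equate their A entries. Rows 1 and 3 agree on D; apply D→A and equate their A entries. Row 3 is now all distinguished symbols — the join is lossless.
Dependency preservation: the restricted closure of {A} across the fragments never reaches {D}, so A → D cannot be enforced without a join — not preserved.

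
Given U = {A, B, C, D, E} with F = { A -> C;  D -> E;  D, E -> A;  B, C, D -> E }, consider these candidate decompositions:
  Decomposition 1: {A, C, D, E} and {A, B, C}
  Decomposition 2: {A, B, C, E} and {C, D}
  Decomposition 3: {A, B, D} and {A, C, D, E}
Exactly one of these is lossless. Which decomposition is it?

Decomposition 3

Decomposition 1: common = {A, C}, closure = {A, C} → lossy.
Decomposition 2: common = {C}, closure = {C} → lossy.
Decomposition 3: common = {A, D}, closure = {A, C, D, E} → lossless.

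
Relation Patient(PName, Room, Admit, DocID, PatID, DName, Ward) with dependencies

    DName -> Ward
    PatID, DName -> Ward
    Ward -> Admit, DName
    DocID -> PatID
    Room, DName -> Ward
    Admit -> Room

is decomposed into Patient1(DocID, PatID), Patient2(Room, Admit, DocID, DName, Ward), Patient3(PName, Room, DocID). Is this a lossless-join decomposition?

No

Chase test. Columns are PName, Room, Admit, DocID, PatID, DName, Ward; row i has aⱼ where attribute j ∈ Patienti, else bᵢⱼ.
Initial tableau (one row per fragment):
  row 1: b11 b12 b13 a4 a5 b16 b17
  row 2: b21 a2 a3 a4 b25 a6 a7
  row 3: a1 a2 b33 a4 b35 b36 b37
Rows 1 and 2 agree on DocID; apply DocID→PatID and equate their PatID entries.
Rows 1 and 3 agree on DocID; apply DocID→PatID and equate their PatID entries.
No row becomes fully distinguished — the join is lossy.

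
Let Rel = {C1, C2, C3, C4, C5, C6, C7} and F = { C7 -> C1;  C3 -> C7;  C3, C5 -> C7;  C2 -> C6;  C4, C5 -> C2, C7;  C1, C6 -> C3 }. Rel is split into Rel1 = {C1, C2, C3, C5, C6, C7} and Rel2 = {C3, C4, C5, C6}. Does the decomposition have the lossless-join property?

Common attributes: Rel1 ∩ Rel2 = {C3, C5, C6}.
Closure of {C3, C5, C6}: C3 → C7 applies, adding C7; C7 → C1 applies, adding C1. So (C3, C5, C6)⁺ = {C1, C3, C5, C6, C7}.
The closure contains neither all of Rel1 = {C1, C2, C3, C5, C6, C7} nor all of Rel2 = {C3, C4, C5, C6}, so the common attributes are not a superkey of either fragment. The join is lossy.

No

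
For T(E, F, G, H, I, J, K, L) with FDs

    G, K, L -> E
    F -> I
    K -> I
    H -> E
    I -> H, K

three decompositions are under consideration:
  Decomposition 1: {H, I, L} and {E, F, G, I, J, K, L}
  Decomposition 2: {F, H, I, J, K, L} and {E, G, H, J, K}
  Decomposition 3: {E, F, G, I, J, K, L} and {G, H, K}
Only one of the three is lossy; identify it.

Decomposition 2

Decomposition 1: common = {I, L}, closure = {E, H, I, K, L} → lossless.
Decomposition 2: common = {H, J, K}, closure = {E, H, I, J, K} → lossy.
Decomposition 3: common = {G, K}, closure = {E, G, H, I, K} → lossless.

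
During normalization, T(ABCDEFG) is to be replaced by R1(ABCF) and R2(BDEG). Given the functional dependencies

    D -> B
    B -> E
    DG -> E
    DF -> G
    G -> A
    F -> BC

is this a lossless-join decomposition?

No

Common attributes: R1 ∩ R2 = {B}.
Closure of {B}: B → E applies, adding E. So (B)⁺ = {BE}.
The closure contains neither all of R1 = {ABCF} nor all of R2 = {BDEG}, so the common attributes are not a superkey of either fragment. The join is lossy.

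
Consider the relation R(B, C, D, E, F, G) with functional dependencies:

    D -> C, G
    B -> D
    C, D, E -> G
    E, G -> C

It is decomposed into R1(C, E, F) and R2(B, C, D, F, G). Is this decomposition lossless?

Common attributes: R1 ∩ R2 = {C, F}.
No dependency enlarges {C, F}, so (C, F)⁺ = {C, F}.
The closure contains neither all of R1 = {C, E, F} nor all of R2 = {B, C, D, F, G}, so the common attributes are not a superkey of either fragment. The join is lossy.

No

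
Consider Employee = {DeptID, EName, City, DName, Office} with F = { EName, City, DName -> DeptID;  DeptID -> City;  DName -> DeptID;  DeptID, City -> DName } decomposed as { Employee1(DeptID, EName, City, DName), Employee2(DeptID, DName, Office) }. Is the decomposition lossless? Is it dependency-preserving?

lossy but dependency-preserving

Lossless test: (DeptID, DName)⁺ = {DeptID, City, DName}, which is a superkey of neither fragment — lossy.
Dependency preservation: every FD's attributes lie within a single fragment, so each can be enforced locally — preserved.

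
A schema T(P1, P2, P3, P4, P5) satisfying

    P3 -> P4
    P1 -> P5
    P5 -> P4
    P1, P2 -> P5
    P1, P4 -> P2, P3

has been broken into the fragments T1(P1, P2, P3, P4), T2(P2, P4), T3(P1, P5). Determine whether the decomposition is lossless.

Yes

Chase test. Columns are P1, P2, P3, P4, P5; row i has aⱼ where attribute j ∈ Ti, else bᵢⱼ.
Initial tableau (one row per fragment):
  row 1: a1 a2 a3 a4 b15
  row 2: b21 a2 b23 a4 b25
  row 3: a1 b32 b33 b34 a5
Rows 1 and 3 agree on P1; apply P1→P5 and equate their P5 entries.
Rows 1 and 3 agree on P5; apply P5→P4 and equate their P4 entries.
Rows 1 and 3 agree on P1, P4; apply P1, P4→P2, P3 and equate their P2, P3 entries.
Row 1 is now all distinguished symbols — the join is lossless.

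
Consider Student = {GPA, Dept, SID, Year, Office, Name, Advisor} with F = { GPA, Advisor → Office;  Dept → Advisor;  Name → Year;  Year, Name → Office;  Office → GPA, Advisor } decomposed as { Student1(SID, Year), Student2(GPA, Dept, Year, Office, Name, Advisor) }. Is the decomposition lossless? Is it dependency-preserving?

lossy but dependency-preserving

Lossless test: (Year)⁺ = {Year}, which is a superkey of neither fragment — lossy.
Dependency preservation: every FD's attributes lie within a single fragment, so each can be enforced locally — preserved.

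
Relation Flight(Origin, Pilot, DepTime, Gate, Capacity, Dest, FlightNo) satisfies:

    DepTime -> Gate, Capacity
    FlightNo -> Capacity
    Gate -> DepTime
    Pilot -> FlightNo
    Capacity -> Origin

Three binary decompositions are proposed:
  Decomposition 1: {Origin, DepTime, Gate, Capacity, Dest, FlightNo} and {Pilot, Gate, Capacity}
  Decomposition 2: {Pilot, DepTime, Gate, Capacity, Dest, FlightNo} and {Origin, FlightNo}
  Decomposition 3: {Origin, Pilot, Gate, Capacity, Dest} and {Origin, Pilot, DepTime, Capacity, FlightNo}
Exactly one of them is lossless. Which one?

Decomposition 2

Decomposition 1: common = {Gate, Capacity}, closure = {Origin, DepTime, Gate, Capacity} → lossy.
Decomposition 2: common = {FlightNo}, closure = {Origin, Capacity, FlightNo} → lossless.
Decomposition 3: common = {Origin, Pilot, Capacity}, closure = {Origin, Pilot, Capacity, FlightNo} → lossy.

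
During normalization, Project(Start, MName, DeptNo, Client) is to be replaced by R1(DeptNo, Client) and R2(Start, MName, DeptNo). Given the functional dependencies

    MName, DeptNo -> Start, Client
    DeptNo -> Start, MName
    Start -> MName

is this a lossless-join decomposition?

Common attributes: R1 ∩ R2 = {DeptNo}.
Closure of {DeptNo}: DeptNo → Start, MName applies, adding Start, MName; MName, DeptNo → Start, Client applies, adding Client. So (DeptNo)⁺ = {Start, MName, DeptNo, Client}.
This closure contains every attribute of R1, so R1 ∩ R2 → R1. The join is lossless.

Yes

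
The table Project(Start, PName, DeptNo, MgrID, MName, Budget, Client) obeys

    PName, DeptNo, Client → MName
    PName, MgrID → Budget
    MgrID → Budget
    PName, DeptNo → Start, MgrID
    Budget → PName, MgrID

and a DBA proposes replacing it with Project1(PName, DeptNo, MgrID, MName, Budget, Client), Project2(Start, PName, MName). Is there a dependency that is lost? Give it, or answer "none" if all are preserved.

Check PName, DeptNo → Start, MgrID: no single fragment contains all of {Start, PName, DeptNo, MgrID}, and the restricted closure of {PName, DeptNo} across the fragments never reaches {Start, MgrID}.
PName, DeptNo, Client → MName is preserved.
PName, MgrID → Budget is preserved.
MgrID → Budget is preserved.
Budget → PName, MgrID is preserved.

PName, DeptNo → Start, MgrID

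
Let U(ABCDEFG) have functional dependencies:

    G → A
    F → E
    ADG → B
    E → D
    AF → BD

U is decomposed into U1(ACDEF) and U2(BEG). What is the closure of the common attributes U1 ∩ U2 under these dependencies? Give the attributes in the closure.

DE

U1 ∩ U2 = {E}.
E → D applies, adding D
Closure: {DE}.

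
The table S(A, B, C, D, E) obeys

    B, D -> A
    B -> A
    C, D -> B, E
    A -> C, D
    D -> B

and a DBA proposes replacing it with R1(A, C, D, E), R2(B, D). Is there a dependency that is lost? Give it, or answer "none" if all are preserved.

none

B, D → A: restricted closure across fragments reaches A.
B → A: restricted closure across fragments reaches A.
C, D → B, E: restricted closure across fragments reaches B, E.
A → C, D lies within R1.
D → B lies within R2.
Every dependency is enforceable on the fragments, so the decomposition is dependency-preserving.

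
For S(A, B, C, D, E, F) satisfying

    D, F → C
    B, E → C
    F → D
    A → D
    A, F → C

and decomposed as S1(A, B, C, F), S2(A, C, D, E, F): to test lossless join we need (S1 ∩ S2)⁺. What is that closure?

S1 ∩ S2 = {A, C, F}.
F → D applies, adding D
Closure: {A, C, D, F}.

A, C, D, F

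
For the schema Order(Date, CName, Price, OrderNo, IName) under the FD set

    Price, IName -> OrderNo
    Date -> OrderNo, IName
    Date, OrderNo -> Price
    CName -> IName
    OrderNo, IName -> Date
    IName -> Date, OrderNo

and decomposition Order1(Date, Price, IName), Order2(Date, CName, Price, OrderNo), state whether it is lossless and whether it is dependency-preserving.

lossless and dependency-preserving

Lossless test: (Date, Price)⁺ = {Date, Price, OrderNo, IName}, which contains all of one fragment — lossless.
Dependency preservation: Price, IName → OrderNo; Date → OrderNo, IName; CName → IName; OrderNo, IName → Date; IName → Date, OrderNo are not contained in any single fragment, but the restricted closure of each left-hand side across the fragments still reaches the right-hand side; the remaining FDs each lie inside some fragment. All dependencies are preserved.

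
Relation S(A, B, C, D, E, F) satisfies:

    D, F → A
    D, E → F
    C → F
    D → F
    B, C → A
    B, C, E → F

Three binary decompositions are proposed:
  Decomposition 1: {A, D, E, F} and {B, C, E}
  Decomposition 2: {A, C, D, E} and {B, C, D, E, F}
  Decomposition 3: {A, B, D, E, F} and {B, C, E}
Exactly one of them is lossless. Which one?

Decomposition 1: common = {E}, closure = {E} → lossy.
Decomposition 2: common = {C, D, E}, closure = {A, C, D, E, F} → lossless.
Decomposition 3: common = {B, E}, closure = {B, E} → lossy.

Decomposition 2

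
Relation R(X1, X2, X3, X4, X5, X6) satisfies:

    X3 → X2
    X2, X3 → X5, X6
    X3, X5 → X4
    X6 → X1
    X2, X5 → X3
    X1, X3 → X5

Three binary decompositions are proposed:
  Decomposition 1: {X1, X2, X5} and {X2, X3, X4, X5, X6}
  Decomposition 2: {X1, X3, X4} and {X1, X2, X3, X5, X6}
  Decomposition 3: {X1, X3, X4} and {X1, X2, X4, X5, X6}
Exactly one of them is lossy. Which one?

Decomposition 3

Decomposition 1: common = {X2, X5}, closure = {X1, X2, X3, X4, X5, X6} → lossless.
Decomposition 2: common = {X1, X3}, closure = {X1, X2, X3, X4, X5, X6} → lossless.
Decomposition 3: common = {X1, X4}, closure = {X1, X4} → lossy.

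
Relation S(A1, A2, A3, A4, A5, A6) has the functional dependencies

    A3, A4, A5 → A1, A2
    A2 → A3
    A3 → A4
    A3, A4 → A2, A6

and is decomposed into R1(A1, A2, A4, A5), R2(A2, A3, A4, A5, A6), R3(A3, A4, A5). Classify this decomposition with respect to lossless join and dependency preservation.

lossless and dependency-preserving

Lossless test (chase): Rows 2 and 3 agree on A3, A4, A5; apply A3, A4, A5→A1, A2 and equate their A1, A2 entries. Rows 1 and 2 agree on A2; apply A2→A3 and equate their A3 entries. Rows 1 and 2 agree on A3, A4; apply A3, A4→A2, A6 and equate their A2, A6 entries. Rows 1 and 3 agree on A3, A4; apply A3, A4→A2, A6 and equate their A2, A6 entries. Rows 1 and 2 agree on A3, A4, A5; apply A3, A4, A5→A1, A2 and equate their A1, A2 entries. Row 1 is now all distinguished symbols — the join is lossless.
Dependency preservation: A3, A4, A5 → A1, A2 is not contained in any single fragment, but the restricted closure of its left-hand side across the fragments still reaches the right-hand side; the remaining FDs each lie inside some fragment. All dependencies are preserved.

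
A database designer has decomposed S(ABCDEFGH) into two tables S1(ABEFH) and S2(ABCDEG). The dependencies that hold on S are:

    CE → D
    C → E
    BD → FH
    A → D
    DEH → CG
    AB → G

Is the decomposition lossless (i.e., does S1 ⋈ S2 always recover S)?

Yes

Common attributes: S1 ∩ S2 = {ABE}.
Closure of {ABE}: A → D applies, adding D; AB → G applies, adding G; BD → FH applies, adding FH; DEH → CG applies, adding C. So (ABE)⁺ = {ABCDEFGH}.
This closure contains every attribute of S1, so S1 ∩ S2 → S1. The join is lossless.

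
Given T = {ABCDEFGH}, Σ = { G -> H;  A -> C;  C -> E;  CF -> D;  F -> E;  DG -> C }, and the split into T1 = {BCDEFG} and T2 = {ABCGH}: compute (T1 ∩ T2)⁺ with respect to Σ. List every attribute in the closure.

T1 ∩ T2 = {BCG}.
G → H applies, adding H
C → E applies, adding E
Closure: {BCEGH}.

BCEGH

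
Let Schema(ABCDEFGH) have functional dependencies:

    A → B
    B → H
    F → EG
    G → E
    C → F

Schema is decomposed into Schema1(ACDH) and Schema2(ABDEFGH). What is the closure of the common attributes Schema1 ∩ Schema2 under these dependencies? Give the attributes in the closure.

ABDH

Schema1 ∩ Schema2 = {ADH}.
A → B applies, adding B
Closure: {ABDH}.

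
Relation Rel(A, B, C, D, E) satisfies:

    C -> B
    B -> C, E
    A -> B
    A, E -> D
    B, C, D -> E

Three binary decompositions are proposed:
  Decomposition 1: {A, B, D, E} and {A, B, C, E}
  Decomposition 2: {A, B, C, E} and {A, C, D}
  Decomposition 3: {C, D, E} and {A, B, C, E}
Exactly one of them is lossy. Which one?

Decomposition 1: common = {A, B, E}, closure = {A, B, C, D, E} → lossless.
Decomposition 2: common = {A, C}, closure = {A, B, C, D, E} → lossless.
Decomposition 3: common = {C, E}, closure = {B, C, E} → lossy.

Decomposition 3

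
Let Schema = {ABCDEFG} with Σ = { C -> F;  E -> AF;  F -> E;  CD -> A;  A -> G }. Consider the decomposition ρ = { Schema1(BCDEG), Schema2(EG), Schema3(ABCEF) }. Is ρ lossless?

Chase test. Columns are ABCDEFG; row i has aⱼ where attribute j ∈ Schemai, else bᵢⱼ.
Initial tableau (one row per fragment):
  row 1: b11 a2 a3 a4 a5 b16 a7
  row 2: b21 b22 b23 b24 a5 b26 a7
  row 3: a1 a2 a3 b34 a5 a6 b37
Rows 1 and 3 agree on C; apply C→F and equate their F entries.
Rows 1 and 2 agree on E; apply E→AF and equate their AF entries.
Rows 1 and 3 agree on E; apply E→AF and equate their AF entries.
Rows 1 and 3 agree on A; apply A→G and equate their G entries.
Row 1 is now all distinguished symbols — the join is lossless.

Yes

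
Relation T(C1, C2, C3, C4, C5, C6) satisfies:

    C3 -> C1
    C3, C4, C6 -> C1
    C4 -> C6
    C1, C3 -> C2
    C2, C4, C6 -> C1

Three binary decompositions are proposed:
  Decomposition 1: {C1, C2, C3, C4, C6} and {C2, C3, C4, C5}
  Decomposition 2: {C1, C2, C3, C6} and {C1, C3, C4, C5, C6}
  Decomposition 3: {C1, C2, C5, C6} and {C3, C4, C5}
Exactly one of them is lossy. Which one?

Decomposition 1: common = {C2, C3, C4}, closure = {C1, C2, C3, C4, C6} → lossless.
Decomposition 2: common = {C1, C3, C6}, closure = {C1, C2, C3, C6} → lossless.
Decomposition 3: common = {C5}, closure = {C5} → lossy.

Decomposition 3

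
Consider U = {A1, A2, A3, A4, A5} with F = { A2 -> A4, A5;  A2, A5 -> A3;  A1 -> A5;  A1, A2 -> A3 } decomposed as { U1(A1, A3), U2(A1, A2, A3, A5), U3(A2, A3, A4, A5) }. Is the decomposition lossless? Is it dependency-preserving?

lossless and dependency-preserving

Lossless test (chase): Rows 2 and 3 agree on A2; apply A2→A4, A5 and equate their A4, A5 entries. Rows 1 and 2 agree on A1; apply A1→A5 and equate their A5 entries. Row 2 is now all distinguished symbols — the join is lossless.
Dependency preservation: every FD's attributes lie within a single fragment, so each can be enforced locally — preserved.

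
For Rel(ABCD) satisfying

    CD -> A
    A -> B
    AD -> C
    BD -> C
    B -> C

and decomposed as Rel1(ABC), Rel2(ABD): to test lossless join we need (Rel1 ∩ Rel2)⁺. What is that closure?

Rel1 ∩ Rel2 = {AB}.
B → C applies, adding C
Closure: {ABC}.

ABC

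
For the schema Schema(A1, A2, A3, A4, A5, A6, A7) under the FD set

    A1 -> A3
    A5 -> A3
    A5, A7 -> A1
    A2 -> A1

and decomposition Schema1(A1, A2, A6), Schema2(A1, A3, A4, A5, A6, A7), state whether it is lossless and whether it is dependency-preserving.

Lossless test: (A1, A6)⁺ = {A1, A3, A6}, which is a superkey of neither fragment — lossy.
Dependency preservation: every FD's attributes lie within a single fragment, so each can be enforced locally — preserved.

lossy but dependency-preserving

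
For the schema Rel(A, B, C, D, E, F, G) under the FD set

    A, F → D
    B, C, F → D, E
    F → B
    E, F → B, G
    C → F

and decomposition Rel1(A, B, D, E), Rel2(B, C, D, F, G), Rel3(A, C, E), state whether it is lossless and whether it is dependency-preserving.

lossless but not dependency-preserving

Lossless test (chase): Rows 2 and 3 agree on C; apply C→F and equate their F entries. Rows 2 and 3 agree on F; apply F→B and equate their B entries. Rows 2 and 3 agree on B, C, F; apply B, C, F→D, E and equate their D, E entries. Rows 2 and 3 agree on E, F; apply E, F→B, G and equate their B, G entries. Row 3 is now all distinguished symbols — the join is lossless.
Dependency preservation: the restricted closure of {A, F} across the fragments never reaches {D}, so A, F → D cannot be enforced without a join — not preserved.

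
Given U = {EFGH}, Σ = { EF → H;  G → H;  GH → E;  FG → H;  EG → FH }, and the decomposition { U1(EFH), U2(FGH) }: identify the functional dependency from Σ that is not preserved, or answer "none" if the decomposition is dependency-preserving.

GH → E

Check GH → E: no single fragment contains all of {EGH}, and the restricted closure of {GH} across the fragments never reaches {E}.
EF → H is preserved.
G → H is preserved.
FG → H is preserved.
EG → FH is preserved.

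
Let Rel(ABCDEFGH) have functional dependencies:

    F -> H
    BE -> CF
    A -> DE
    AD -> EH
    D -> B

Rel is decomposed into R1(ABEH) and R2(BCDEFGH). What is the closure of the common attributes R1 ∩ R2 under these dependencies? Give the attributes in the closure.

R1 ∩ R2 = {BEH}.
BE → CF applies, adding CF
Closure: {BCEFH}.

BCEFH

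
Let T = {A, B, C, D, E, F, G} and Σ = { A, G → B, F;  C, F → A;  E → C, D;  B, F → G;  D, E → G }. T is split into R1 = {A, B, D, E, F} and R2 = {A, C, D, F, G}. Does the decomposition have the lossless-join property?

No

Common attributes: R1 ∩ R2 = {A, D, F}.
No dependency enlarges {A, D, F}, so (A, D, F)⁺ = {A, D, F}.
The closure contains neither all of R1 = {A, B, D, E, F} nor all of R2 = {A, C, D, F, G}, so the common attributes are not a superkey of either fragment. The join is lossy.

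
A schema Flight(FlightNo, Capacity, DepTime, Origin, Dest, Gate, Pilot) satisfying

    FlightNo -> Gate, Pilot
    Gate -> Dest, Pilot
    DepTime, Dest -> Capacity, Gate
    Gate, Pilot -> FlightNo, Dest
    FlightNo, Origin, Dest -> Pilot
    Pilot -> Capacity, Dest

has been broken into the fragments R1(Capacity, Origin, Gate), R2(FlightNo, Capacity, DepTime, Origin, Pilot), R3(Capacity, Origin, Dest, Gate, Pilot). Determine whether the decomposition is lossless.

Chase test. Columns are FlightNo, Capacity, DepTime, Origin, Dest, Gate, Pilot; row i has aⱼ where attribute j ∈ Ri, else bᵢⱼ.
Initial tableau (one row per fragment):
  row 1: b11 a2 b13 a4 b15 a6 b17
  row 2: a1 a2 a3 a4 b25 b26 a7
  row 3: b31 a2 b33 a4 a5 a6 a7
Rows 1 and 3 agree on Gate; apply Gate→Dest, Pilot and equate their Dest, Pilot entries.
Rows 1 and 3 agree on Gate, Pilot; apply Gate, Pilot→FlightNo, Dest and equate their FlightNo, Dest entries.
Rows 1 and 2 agree on Pilot; apply Pilot→Capacity, Dest and equate their Capacity, Dest entries.
No row becomes fully distinguished — the join is lossy.

No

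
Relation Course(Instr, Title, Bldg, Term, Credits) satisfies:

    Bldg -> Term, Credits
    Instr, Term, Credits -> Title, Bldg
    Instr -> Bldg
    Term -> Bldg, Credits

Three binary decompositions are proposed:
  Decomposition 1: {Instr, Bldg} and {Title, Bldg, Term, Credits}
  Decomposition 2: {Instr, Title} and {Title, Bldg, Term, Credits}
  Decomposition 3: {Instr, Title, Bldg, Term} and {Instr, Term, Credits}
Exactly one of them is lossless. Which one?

Decomposition 3

Decomposition 1: common = {Bldg}, closure = {Bldg, Term, Credits} → lossy.
Decomposition 2: common = {Title}, closure = {Title} → lossy.
Decomposition 3: common = {Instr, Term}, closure = {Instr, Title, Bldg, Term, Credits} → lossless.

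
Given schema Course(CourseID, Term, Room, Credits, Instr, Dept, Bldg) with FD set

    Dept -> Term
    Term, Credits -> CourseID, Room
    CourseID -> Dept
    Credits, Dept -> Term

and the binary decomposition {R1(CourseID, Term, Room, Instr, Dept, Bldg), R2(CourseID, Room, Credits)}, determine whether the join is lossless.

No

Common attributes: R1 ∩ R2 = {CourseID, Room}.
Closure of {CourseID, Room}: CourseID → Dept applies, adding Dept; Dept → Term applies, adding Term. So (CourseID, Room)⁺ = {CourseID, Term, Room, Dept}.
The closure contains neither all of R1 = {CourseID, Term, Room, Instr, Dept, Bldg} nor all of R2 = {CourseID, Room, Credits}, so the common attributes are not a superkey of either fragment. The join is lossy.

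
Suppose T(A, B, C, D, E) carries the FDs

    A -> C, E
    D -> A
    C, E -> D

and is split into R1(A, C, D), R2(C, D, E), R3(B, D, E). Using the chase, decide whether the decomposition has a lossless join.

Yes

Chase test. Columns are A, B, C, D, E; row i has aⱼ where attribute j ∈ Ri, else bᵢⱼ.
Initial tableau (one row per fragment):
  row 1: a1 b12 a3 a4 b15
  row 2: b21 b22 a3 a4 a5
  row 3: b31 a2 b33 a4 a5
Rows 1 and 2 agree on D; apply D→A and equate their A entries.
Rows 1 and 3 agree on D; apply D→A and equate their A entries.
Rows 1 and 2 agree on A; apply A→C, E and equate their C, E entries.
Rows 1 and 3 agree on A; apply A→C, E and equate their C, E entries.
Row 3 is now all distinguished symbols — the join is lossless.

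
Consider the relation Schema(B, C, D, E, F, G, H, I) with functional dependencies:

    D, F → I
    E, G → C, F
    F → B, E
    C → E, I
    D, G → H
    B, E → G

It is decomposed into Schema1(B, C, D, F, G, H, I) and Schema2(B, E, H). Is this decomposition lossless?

No

Common attributes: Schema1 ∩ Schema2 = {B, H}.
No dependency enlarges {B, H}, so (B, H)⁺ = {B, H}.
The closure contains neither all of Schema1 = {B, C, D, F, G, H, I} nor all of Schema2 = {B, E, H}, so the common attributes are not a superkey of either fragment. The join is lossy.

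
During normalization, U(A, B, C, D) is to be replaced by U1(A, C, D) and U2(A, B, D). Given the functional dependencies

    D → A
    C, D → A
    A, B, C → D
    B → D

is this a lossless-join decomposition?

Common attributes: U1 ∩ U2 = {A, D}.
No dependency enlarges {A, D}, so (A, D)⁺ = {A, D}.
The closure contains neither all of U1 = {A, C, D} nor all of U2 = {A, B, D}, so the common attributes are not a superkey of either fragment. The join is lossy.

No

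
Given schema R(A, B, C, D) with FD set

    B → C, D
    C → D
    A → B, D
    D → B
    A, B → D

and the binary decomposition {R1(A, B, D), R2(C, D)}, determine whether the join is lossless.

Yes

Common attributes: R1 ∩ R2 = {D}.
Closure of {D}: D → B applies, adding B; B → C, D applies, adding C. So (D)⁺ = {B, C, D}.
This closure contains every attribute of R2, so R1 ∩ R2 → R2. The join is lossless.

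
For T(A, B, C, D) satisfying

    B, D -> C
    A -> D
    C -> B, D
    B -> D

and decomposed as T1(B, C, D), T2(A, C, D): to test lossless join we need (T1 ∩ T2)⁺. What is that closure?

T1 ∩ T2 = {C, D}.
C → B, D applies, adding B
Closure: {B, C, D}.

B, C, D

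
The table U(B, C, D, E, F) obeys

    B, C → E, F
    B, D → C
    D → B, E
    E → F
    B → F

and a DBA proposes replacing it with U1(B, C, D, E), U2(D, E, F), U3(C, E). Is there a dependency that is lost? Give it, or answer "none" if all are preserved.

Check B → F: no single fragment contains all of {B, F}, and the restricted closure of {B} across the fragments never reaches {F}.
B, C → E, F is preserved.
B, D → C is preserved.
D → B, E is preserved.
E → F is preserved.

B → F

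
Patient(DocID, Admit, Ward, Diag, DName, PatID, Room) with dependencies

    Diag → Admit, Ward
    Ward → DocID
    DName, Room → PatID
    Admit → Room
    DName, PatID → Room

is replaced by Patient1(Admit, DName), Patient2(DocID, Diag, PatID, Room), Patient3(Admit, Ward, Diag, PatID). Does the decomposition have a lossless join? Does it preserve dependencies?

Lossless test (chase): Rows 2 and 3 agree on Diag; apply Diag→Admit, Ward and equate their Admit, Ward entries. Rows 2 and 3 agree on Ward; apply Ward→DocID and equate their DocID entries. Rows 1 and 2 agree on Admit; apply Admit→Room and equate their Room entries. Rows 1 and 3 agree on Admit; apply Admit→Room and equate their Room entries. No row becomes fully distinguished — the join is lossy.
Dependency preservation: the restricted closure of {Ward} across the fragments never reaches {DocID}, so Ward → DocID cannot be enforced without a join — not preserved.

lossy and not dependency-preserving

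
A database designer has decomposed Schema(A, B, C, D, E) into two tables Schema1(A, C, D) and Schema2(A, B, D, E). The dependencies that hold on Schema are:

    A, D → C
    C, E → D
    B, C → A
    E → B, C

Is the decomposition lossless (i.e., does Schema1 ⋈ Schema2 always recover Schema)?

Common attributes: Schema1 ∩ Schema2 = {A, D}.
Closure of {A, D}: A, D → C applies, adding C. So (A, D)⁺ = {A, C, D}.
This closure contains every attribute of Schema1, so Schema1 ∩ Schema2 → Schema1. The join is lossless.

Yes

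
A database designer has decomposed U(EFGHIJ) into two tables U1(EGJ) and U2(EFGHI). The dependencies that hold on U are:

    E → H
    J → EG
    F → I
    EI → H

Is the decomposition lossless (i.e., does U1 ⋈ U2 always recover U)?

No

Common attributes: U1 ∩ U2 = {EG}.
Closure of {EG}: E → H applies, adding H. So (EG)⁺ = {EGH}.
The closure contains neither all of U1 = {EGJ} nor all of U2 = {EFGHI}, so the common attributes are not a superkey of either fragment. The join is lossy.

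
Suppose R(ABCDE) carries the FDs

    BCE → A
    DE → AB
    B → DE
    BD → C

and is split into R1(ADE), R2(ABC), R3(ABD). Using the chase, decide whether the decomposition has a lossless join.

No

Chase test. Columns are ABCDE; row i has aⱼ where attribute j ∈ Ri, else bᵢⱼ.
Initial tableau (one row per fragment):
  row 1: a1 b12 b13 a4 a5
  row 2: a1 a2 a3 b24 b25
  row 3: a1 a2 b33 a4 b35
Rows 2 and 3 agree on B; apply B→DE and equate their DE entries.
Rows 2 and 3 agree on BD; apply BD→C and equate their C entries.
No row becomes fully distinguished — the join is lossy.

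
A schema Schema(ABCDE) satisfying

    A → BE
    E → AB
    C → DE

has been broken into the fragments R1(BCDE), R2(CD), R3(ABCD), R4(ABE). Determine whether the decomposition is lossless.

Chase test. Columns are ABCDE; row i has aⱼ where attribute j ∈ Ri, else bᵢⱼ.
Initial tableau (one row per fragment):
  row 1: b11 a2 a3 a4 a5
  row 2: b21 b22 a3 a4 b25
  row 3: a1 a2 a3 a4 b35
  row 4: a1 a2 b43 b44 a5
Rows 3 and 4 agree on A; apply A→BE and equate their BE entries.
Rows 1 and 3 agree on E; apply E→AB and equate their AB entries.
Rows 1 and 2 agree on C; apply C→DE and equate their DE entries.
Rows 1 and 2 agree on E; apply E→AB and equate their AB entries.
Row 1 is now all distinguished symbols — the join is lossless.

Yes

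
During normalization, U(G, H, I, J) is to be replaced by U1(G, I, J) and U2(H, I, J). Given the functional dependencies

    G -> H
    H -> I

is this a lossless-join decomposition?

No

Common attributes: U1 ∩ U2 = {I, J}.
No dependency enlarges {I, J}, so (I, J)⁺ = {I, J}.
The closure contains neither all of U1 = {G, I, J} nor all of U2 = {H, I, J}, so the common attributes are not a superkey of either fragment. The join is lossy.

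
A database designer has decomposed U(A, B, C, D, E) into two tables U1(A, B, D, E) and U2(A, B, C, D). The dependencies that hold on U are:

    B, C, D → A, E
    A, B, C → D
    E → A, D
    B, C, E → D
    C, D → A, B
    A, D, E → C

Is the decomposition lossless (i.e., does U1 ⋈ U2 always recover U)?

No

Common attributes: U1 ∩ U2 = {A, B, D}.
No dependency enlarges {A, B, D}, so (A, B, D)⁺ = {A, B, D}.
The closure contains neither all of U1 = {A, B, D, E} nor all of U2 = {A, B, C, D}, so the common attributes are not a superkey of either fragment. The join is lossy.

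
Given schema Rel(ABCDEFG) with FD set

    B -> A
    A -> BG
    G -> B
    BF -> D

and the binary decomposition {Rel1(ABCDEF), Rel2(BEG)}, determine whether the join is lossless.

Yes

Common attributes: Rel1 ∩ Rel2 = {BE}.
Closure of {BE}: B → A applies, adding A; A → BG applies, adding G. So (BE)⁺ = {ABEG}.
This closure contains every attribute of Rel2, so Rel1 ∩ Rel2 → Rel2. The join is lossless.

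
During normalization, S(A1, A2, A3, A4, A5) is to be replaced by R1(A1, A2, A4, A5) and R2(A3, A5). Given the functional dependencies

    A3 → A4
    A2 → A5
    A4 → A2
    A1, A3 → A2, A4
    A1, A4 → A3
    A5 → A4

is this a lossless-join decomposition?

Common attributes: R1 ∩ R2 = {A5}.
Closure of {A5}: A5 → A4 applies, adding A4; A4 → A2 applies, adding A2. So (A5)⁺ = {A2, A4, A5}.
The closure contains neither all of R1 = {A1, A2, A4, A5} nor all of R2 = {A3, A5}, so the common attributes are not a superkey of either fragment. The join is lossy.

No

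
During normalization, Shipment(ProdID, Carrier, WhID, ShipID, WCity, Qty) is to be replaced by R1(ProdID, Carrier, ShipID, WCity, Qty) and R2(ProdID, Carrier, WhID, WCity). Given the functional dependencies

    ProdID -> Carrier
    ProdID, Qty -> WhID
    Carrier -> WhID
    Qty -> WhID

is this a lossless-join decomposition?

Yes

Common attributes: R1 ∩ R2 = {ProdID, Carrier, WCity}.
Closure of {ProdID, Carrier, WCity}: Carrier → WhID applies, adding WhID. So (ProdID, Carrier, WCity)⁺ = {ProdID, Carrier, WhID, WCity}.
This closure contains every attribute of R2, so R1 ∩ R2 → R2. The join is lossless.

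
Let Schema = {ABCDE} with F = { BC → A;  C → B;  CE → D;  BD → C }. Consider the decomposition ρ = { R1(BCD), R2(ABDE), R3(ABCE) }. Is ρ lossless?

Chase test. Columns are ABCDE; row i has aⱼ where attribute j ∈ Ri, else bᵢⱼ.
Initial tableau (one row per fragment):
  row 1: b11 a2 a3 a4 b15
  row 2: a1 a2 b23 a4 a5
  row 3: a1 a2 a3 b34 a5
Rows 1 and 3 agree on BC; apply BC→A and equate their A entries.
Rows 1 and 2 agree on BD; apply BD→C and equate their C entries.
Rows 2 and 3 agree on CE; apply CE→D and equate their D entries.
Row 2 is now all distinguished symbols — the join is lossless.

Yes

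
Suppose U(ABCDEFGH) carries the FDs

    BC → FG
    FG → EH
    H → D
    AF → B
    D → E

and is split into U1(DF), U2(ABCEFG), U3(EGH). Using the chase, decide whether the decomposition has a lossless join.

No

Chase test. Columns are ABCDEFGH; row i has aⱼ where attribute j ∈ Ui, else bᵢⱼ.
Initial tableau (one row per fragment):
  row 1: b11 b12 b13 a4 b15 a6 b17 b18
  row 2: a1 a2 a3 b24 a5 a6 a7 b28
  row 3: b31 b32 b33 b34 a5 b36 a7 a8
No row becomes fully distinguished — the join is lossy.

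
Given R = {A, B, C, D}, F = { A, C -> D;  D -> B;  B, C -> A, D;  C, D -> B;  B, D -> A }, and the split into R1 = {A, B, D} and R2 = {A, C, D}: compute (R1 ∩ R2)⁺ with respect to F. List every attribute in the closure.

A, B, D

R1 ∩ R2 = {A, D}.
D → B applies, adding B
Closure: {A, B, D}.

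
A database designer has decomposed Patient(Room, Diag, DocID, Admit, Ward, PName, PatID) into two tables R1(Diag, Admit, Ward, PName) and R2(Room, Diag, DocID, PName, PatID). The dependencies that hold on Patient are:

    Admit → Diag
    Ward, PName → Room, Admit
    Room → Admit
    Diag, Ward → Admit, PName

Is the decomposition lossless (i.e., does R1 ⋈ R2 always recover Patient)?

Common attributes: R1 ∩ R2 = {Diag, PName}.
No dependency enlarges {Diag, PName}, so (Diag, PName)⁺ = {Diag, PName}.
The closure contains neither all of R1 = {Diag, Admit, Ward, PName} nor all of R2 = {Room, Diag, DocID, PName, PatID}, so the common attributes are not a superkey of either fragment. The join is lossy.

No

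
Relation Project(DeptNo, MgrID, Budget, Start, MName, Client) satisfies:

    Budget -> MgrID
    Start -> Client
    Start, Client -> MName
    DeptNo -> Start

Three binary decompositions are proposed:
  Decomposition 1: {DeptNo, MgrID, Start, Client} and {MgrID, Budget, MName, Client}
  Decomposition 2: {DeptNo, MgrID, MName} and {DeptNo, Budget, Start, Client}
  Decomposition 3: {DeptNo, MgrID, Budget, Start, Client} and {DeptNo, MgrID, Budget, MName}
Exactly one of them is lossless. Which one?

Decomposition 3

Decomposition 1: common = {MgrID, Client}, closure = {MgrID, Client} → lossy.
Decomposition 2: common = {DeptNo}, closure = {DeptNo, Start, MName, Client} → lossy.
Decomposition 3: common = {DeptNo, MgrID, Budget}, closure = {DeptNo, MgrID, Budget, Start, MName, Client} → lossless.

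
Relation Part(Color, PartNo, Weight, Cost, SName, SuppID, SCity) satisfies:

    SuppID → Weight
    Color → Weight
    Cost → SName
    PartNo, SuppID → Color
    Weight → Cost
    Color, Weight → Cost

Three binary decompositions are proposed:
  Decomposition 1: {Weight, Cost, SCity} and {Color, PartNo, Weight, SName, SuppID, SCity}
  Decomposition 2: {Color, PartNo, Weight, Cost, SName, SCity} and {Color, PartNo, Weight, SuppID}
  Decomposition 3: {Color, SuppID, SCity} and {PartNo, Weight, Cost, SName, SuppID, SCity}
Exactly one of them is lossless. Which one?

Decomposition 1: common = {Weight, SCity}, closure = {Weight, Cost, SName, SCity} → lossless.
Decomposition 2: common = {Color, PartNo, Weight}, closure = {Color, PartNo, Weight, Cost, SName} → lossy.
Decomposition 3: common = {SuppID, SCity}, closure = {Weight, Cost, SName, SuppID, SCity} → lossy.

Decomposition 1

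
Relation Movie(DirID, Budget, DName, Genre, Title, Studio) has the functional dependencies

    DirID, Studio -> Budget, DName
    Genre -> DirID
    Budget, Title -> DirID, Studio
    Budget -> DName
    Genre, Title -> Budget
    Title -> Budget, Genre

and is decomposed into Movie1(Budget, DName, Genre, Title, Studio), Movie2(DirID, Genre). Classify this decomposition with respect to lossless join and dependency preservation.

Lossless test: (Genre)⁺ = {DirID, Genre}, which contains all of one fragment — lossless.
Dependency preservation: the restricted closure of {DirID, Studio} across the fragments never reaches {Budget, DName}, so DirID, Studio → Budget, DName cannot be enforced without a join — not preserved.

lossless but not dependency-preserving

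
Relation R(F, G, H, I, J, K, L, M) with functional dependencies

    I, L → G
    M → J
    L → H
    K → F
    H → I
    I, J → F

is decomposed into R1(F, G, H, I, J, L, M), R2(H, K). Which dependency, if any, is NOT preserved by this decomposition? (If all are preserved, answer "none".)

K → F

Check K → F: no single fragment contains all of {F, K}, and the restricted closure of {K} across the fragments never reaches {F}.
I, L → G is preserved.
M → J is preserved.
L → H is preserved.
H → I is preserved.
I, J → F is preserved.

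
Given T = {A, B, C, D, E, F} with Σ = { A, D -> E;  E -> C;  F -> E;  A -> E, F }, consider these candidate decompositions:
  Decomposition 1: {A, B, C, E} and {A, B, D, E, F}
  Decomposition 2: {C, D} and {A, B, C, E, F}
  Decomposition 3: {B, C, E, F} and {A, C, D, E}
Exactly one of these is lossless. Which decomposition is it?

Decomposition 1

Decomposition 1: common = {A, B, E}, closure = {A, B, C, E, F} → lossless.
Decomposition 2: common = {C}, closure = {C} → lossy.
Decomposition 3: common = {C, E}, closure = {C, E} → lossy.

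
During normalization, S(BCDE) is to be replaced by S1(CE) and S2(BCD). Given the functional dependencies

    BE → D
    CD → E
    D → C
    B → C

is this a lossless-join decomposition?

Common attributes: S1 ∩ S2 = {C}.
No dependency enlarges {C}, so (C)⁺ = {C}.
The closure contains neither all of S1 = {CE} nor all of S2 = {BCD}, so the common attributes are not a superkey of either fragment. The join is lossy.

No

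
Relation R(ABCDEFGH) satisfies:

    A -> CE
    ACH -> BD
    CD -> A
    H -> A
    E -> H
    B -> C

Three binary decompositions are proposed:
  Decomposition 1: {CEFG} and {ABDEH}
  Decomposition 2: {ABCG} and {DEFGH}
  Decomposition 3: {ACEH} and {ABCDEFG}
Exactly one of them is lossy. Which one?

Decomposition 1: common = {E}, closure = {ABCDEH} → lossless.
Decomposition 2: common = {G}, closure = {G} → lossy.
Decomposition 3: common = {ACE}, closure = {ABCDEH} → lossless.

Decomposition 2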